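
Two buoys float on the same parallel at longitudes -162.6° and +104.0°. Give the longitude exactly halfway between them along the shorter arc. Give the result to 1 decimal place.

Signed shortest Δλ from -162.6° to +104.0° is -93.4°.
Midpoint longitude = -162.6° + (-93.4°)/2 = -162.6° − 46.7° = -209.3°.
Normalise into (−180°, 180°]: +150.7°.
(The naïve average (-162.6 + +104.0)/2 = -29.3° is on the wrong side of the globe.)

+150.7°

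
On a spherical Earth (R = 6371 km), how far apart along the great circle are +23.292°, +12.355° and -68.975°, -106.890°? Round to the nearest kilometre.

Δλ = -106.890 − 12.355 = -119.245°.
Δφ = -68.975 − 23.292 = -92.267°.
a = sin²(Δφ/2) + cos φ₁ · cos φ₂ · sin²(Δλ/2) = 0.765042.
c = 2·atan2(√a, √(1−a)) = 2.12950 rad → d = 6371·c ≈ 13567.03 km.

13567 km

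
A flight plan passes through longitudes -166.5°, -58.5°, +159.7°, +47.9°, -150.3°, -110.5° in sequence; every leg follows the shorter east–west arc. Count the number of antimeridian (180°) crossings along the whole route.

Leg 1: -166.5° → -58.5°, shortest Δλ = 108.0° (east) — does not cross 180°.
Leg 2: -58.5° → +159.7°, shortest Δλ = -141.8° (west) — crosses 180°.
Leg 3: +159.7° → +47.9°, shortest Δλ = -111.8° (west) — does not cross 180°.
Leg 4: +47.9° → -150.3°, shortest Δλ = 161.8° (east) — crosses 180°.
Leg 5: -150.3° → -110.5°, shortest Δλ = 39.8° (east) — does not cross 180°.
Total crossings: 2.

2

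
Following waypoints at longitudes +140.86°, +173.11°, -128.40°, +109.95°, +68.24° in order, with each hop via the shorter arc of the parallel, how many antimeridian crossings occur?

Leg 1: +140.86° → +173.11°, shortest Δλ = 32.25° (east) — does not cross 180°.
Leg 2: +173.11° → -128.40°, shortest Δλ = 58.49° (east) — crosses 180°.
Leg 3: -128.40° → +109.95°, shortest Δλ = -121.65° (west) — crosses 180°.
Leg 4: +109.95° → +68.24°, shortest Δλ = -41.71° (west) — does not cross 180°.
Total crossings: 2.

2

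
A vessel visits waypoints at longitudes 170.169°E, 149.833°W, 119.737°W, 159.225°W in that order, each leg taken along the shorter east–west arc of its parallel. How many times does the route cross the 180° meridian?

Leg 1: +170.169° → -149.833°, shortest Δλ = 39.998° (east) — crosses 180°.
Leg 2: -149.833° → -119.737°, shortest Δλ = 30.096° (east) — does not cross 180°.
Leg 3: -119.737° → -159.225°, shortest Δλ = -39.488° (west) — does not cross 180°.
Total crossings: 1.

1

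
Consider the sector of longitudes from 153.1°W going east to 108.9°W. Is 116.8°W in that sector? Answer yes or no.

Yes

Band width going east from -153.1° to -108.9°: ((-108.9 − -153.1) mod 360) = 44.2°.
Offset of -116.8° east of the west edge: ((-116.8 − -153.1) mod 360) = 36.3°.
36.3° ≤ 44.2° ⇒ inside.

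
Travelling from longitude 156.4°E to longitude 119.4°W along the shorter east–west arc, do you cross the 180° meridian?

Naïve |-119.4 − 156.4| = 275.8° > 180°, so the shorter arc goes the other way round — across 180°.
Signed shortest Δλ = ((-119.4 − 156.4 + 180) mod 360) − 180 = 84.2°.
Going east by 84.2° from +156.4° passes through 180° before reaching -119.4°.

Yes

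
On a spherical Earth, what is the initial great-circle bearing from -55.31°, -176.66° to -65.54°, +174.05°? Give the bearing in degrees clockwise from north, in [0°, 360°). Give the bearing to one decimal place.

200.2°

Δλ = 174.05 − -176.66 = 350.71°; wrapped into (−180°, 180°]: -9.29°.
θ = atan2( sin Δλ · cos φ₂ , cos φ₁ · sin φ₂ − sin φ₁ · cos φ₂ · cos Δλ )
  = atan2(-0.06684, -0.18207) = -159.840° → normalised to [0°, 360°): 200.160°.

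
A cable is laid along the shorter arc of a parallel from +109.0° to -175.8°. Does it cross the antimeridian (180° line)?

Yes

Naïve |-175.8 − 109.0| = 284.8° > 180°, so the shorter arc goes the other way round — across 180°.
Signed shortest Δλ = ((-175.8 − 109.0 + 180) mod 360) − 180 = 75.2°.
Going east by 75.2° from +109.0° passes through 180° before reaching -175.8°.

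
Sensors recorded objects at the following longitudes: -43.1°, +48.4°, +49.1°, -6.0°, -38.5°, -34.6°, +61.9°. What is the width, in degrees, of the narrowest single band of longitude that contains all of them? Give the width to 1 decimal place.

105.0°

Sort the longitudes: -43.1°, -38.5°, -34.6°, -6.0°, +48.4°, +49.1°, +61.9°.
Eastward gaps between consecutive values (wrapping around): 4.6°, 3.9°, 28.6°, 54.4°, 0.7°, 12.8°, 255.0°.
Largest gap = 255.0° ⇒ minimal covering band is its complement: 360° − 255.0° = 105.0°.
Band runs from -43.1° eastward to +61.9°.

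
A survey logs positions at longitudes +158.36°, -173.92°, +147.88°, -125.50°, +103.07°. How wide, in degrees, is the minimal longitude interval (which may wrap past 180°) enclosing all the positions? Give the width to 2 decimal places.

Sort the longitudes: -173.92°, -125.50°, +103.07°, +147.88°, +158.36°.
Eastward gaps between consecutive values (wrapping around): 48.42°, 228.57°, 44.81°, 10.48°, 27.72°.
Largest gap = 228.57° ⇒ minimal covering band is its complement: 360° − 228.57° = 131.43°.
Band runs from +103.07° eastward to -125.50°, crossing the antimeridian.

131.43°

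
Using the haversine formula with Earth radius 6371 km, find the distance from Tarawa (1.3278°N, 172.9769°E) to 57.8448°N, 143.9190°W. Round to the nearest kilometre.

Δλ = -143.9190 − 172.9769 = -316.8959°; wrapped into (−180°, 180°]: 43.1041°.
Δφ = 57.8448 − 1.3278 = 56.5170°.
a = sin²(Δφ/2) + cos φ₁ · cos φ₂ · sin²(Δλ/2) = 0.295955.
c = 2·atan2(√a, √(1−a)) = 1.15043 rad → d = 6371·c ≈ 7329.42 km.

7329 km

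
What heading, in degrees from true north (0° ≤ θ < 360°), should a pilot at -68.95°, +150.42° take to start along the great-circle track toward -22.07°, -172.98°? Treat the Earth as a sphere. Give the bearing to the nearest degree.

45°

Δλ = -172.98 − 150.42 = -323.40°; wrapped into (−180°, 180°]: 36.60°.
θ = atan2( sin Δλ · cos φ₂ , cos φ₁ · sin φ₂ − sin φ₁ · cos φ₂ · cos Δλ )
  = atan2(0.55254, 0.55938) = 44.647° → normalised to [0°, 360°): 44.647°.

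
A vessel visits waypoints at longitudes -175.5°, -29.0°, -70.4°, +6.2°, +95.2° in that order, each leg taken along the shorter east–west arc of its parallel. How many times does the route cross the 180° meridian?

Leg 1: -175.5° → -29.0°, shortest Δλ = 146.5° (east) — does not cross 180°.
Leg 2: -29.0° → -70.4°, shortest Δλ = -41.4° (west) — does not cross 180°.
Leg 3: -70.4° → +6.2°, shortest Δλ = 76.6° (east) — does not cross 180°.
Leg 4: +6.2° → +95.2°, shortest Δλ = 89.0° (east) — does not cross 180°.
Total crossings: 0.

0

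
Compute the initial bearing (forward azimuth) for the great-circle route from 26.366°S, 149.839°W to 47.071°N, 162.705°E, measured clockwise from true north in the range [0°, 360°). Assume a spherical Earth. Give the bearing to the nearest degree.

330°

Δλ = 162.705 − -149.839 = 312.544°; wrapped into (−180°, 180°]: -47.456°.
θ = atan2( sin Δλ · cos φ₂ , cos φ₁ · sin φ₂ − sin φ₁ · cos φ₂ · cos Δλ )
  = atan2(-0.50180, 0.86055) = -30.247° → normalised to [0°, 360°): 329.753°.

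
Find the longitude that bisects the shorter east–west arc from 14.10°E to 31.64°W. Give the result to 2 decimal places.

Signed shortest Δλ from +14.10° to -31.64° is -45.74°.
Midpoint longitude = +14.10° + (-45.74°)/2 = +14.10° − 22.87° = -8.77°.

8.77°W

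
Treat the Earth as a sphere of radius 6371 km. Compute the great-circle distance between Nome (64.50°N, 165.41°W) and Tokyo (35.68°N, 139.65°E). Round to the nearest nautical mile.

2602 nmi

Δλ = 139.65 − -165.41 = 305.06°; wrapped into (−180°, 180°]: -54.94°.
Δφ = 35.68 − 64.50 = -28.82°.
a = sin²(Δφ/2) + cos φ₁ · cos φ₂ · sin²(Δλ/2) = 0.136341.
c = 2·atan2(√a, √(1−a)) = 0.75639 rad → d = 6371·c ≈ 4818.96 km ≈ 2602.03 nmi.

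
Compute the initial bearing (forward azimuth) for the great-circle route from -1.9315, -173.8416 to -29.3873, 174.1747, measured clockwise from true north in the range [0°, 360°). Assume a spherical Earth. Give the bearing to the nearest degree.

201°

Δλ = 174.1747 − -173.8416 = 348.0163°; wrapped into (−180°, 180°]: -11.9837°.
θ = atan2( sin Δλ · cos φ₂ , cos φ₁ · sin φ₂ − sin φ₁ · cos φ₂ · cos Δλ )
  = atan2(-0.18092, -0.46170) = -158.603° → normalised to [0°, 360°): 201.397°.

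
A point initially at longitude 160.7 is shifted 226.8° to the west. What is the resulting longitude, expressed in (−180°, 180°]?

Start at +160.7°; shift −226.8° → -66.1°.
-66.1° already lies in (−180°, 180°].

-66.1°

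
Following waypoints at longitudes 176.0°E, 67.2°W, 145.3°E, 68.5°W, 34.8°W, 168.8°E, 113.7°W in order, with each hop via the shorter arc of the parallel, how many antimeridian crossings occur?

5

Leg 1: +176.0° → -67.2°, shortest Δλ = 116.8° (east) — crosses 180°.
Leg 2: -67.2° → +145.3°, shortest Δλ = -147.5° (west) — crosses 180°.
Leg 3: +145.3° → -68.5°, shortest Δλ = 146.2° (east) — crosses 180°.
Leg 4: -68.5° → -34.8°, shortest Δλ = 33.7° (east) — does not cross 180°.
Leg 5: -34.8° → +168.8°, shortest Δλ = -156.4° (west) — crosses 180°.
Leg 6: +168.8° → -113.7°, shortest Δλ = 77.5° (east) — crosses 180°.
Total crossings: 5.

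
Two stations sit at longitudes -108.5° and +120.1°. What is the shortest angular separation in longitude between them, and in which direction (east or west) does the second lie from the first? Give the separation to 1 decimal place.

Raw difference: 120.1 − -108.5 = 228.6°.
Normalise into (−180°, 180°]: 228.6° − 360° = -131.4°.
Negative ⇒ the second point lies to the west; separation 131.4°.

131.4° west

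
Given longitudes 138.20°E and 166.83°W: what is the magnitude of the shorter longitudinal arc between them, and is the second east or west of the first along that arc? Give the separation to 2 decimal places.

54.97° east

Raw difference: -166.83 − 138.20 = -305.03°.
Normalise into (−180°, 180°]: -305.03° + 360° = 54.97°.
Positive ⇒ the second point lies to the east; separation 54.97°.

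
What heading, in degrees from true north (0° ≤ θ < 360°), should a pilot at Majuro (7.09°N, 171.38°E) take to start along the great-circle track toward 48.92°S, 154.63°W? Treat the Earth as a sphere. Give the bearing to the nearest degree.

Δλ = -154.63 − 171.38 = -326.01°; wrapped into (−180°, 180°]: 33.99°.
θ = atan2( sin Δλ · cos φ₂ , cos φ₁ · sin φ₂ − sin φ₁ · cos φ₂ · cos Δλ )
  = atan2(0.36736, -0.81528) = 155.744° → normalised to [0°, 360°): 155.744°.

156°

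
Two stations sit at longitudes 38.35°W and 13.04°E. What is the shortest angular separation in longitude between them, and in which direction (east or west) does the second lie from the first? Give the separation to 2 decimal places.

Raw difference: 13.04 − -38.35 = 51.39°.
Normalise into (−180°, 180°]: 51.39° stays 51.39°.
Positive ⇒ the second point lies to the east; separation 51.39°.

51.39° east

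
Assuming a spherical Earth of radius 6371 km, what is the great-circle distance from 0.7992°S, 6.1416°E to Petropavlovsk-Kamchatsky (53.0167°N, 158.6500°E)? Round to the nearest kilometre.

Δλ = 158.6500 − 6.1416 = 152.5084°.
Δφ = 53.0167 − -0.7992 = 53.8159°.
a = sin²(Δφ/2) + cos φ₁ · cos φ₂ · sin²(Δλ/2) = 0.772370.
c = 2·atan2(√a, √(1−a)) = 2.14688 rad → d = 6371·c ≈ 13677.75 km.

13678 km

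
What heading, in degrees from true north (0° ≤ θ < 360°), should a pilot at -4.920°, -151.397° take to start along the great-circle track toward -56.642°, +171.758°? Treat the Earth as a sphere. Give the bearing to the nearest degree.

203°

Δλ = 171.758 − -151.397 = 323.155°; wrapped into (−180°, 180°]: -36.845°.
θ = atan2( sin Δλ · cos φ₂ , cos φ₁ · sin φ₂ − sin φ₁ · cos φ₂ · cos Δλ )
  = atan2(-0.32973, -0.79443) = -157.459° → normalised to [0°, 360°): 202.541°.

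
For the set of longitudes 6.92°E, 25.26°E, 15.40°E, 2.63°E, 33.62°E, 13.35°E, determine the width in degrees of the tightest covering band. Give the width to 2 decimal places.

Sort the longitudes: +2.63°, +6.92°, +13.35°, +15.40°, +25.26°, +33.62°.
Eastward gaps between consecutive values (wrapping around): 4.29°, 6.43°, 2.05°, 9.86°, 8.36°, 329.01°.
Largest gap = 329.01° ⇒ minimal covering band is its complement: 360° − 329.01° = 30.99°.
Band runs from +2.63° eastward to +33.62°.

30.99°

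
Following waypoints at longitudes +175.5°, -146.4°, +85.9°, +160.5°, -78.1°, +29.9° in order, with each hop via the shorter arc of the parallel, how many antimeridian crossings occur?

Leg 1: +175.5° → -146.4°, shortest Δλ = 38.1° (east) — crosses 180°.
Leg 2: -146.4° → +85.9°, shortest Δλ = -127.7° (west) — crosses 180°.
Leg 3: +85.9° → +160.5°, shortest Δλ = 74.6° (east) — does not cross 180°.
Leg 4: +160.5° → -78.1°, shortest Δλ = 121.4° (east) — crosses 180°.
Leg 5: -78.1° → +29.9°, shortest Δλ = 108.0° (east) — does not cross 180°.
Total crossings: 3.

3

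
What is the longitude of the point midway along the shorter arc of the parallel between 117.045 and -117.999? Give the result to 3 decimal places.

+179.523°

Signed shortest Δλ from +117.045° to -117.999° is +124.956°.
Midpoint longitude = +117.045° + (+124.956°)/2 = +117.045° + 62.478° = +179.523°.
(The naïve average (+117.045 + -117.999)/2 = -0.477° is on the wrong side of the globe.)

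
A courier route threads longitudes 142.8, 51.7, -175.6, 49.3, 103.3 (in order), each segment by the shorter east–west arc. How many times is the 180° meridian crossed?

2

Leg 1: +142.8° → +51.7°, shortest Δλ = -91.1° (west) — does not cross 180°.
Leg 2: +51.7° → -175.6°, shortest Δλ = 132.7° (east) — crosses 180°.
Leg 3: -175.6° → +49.3°, shortest Δλ = -135.1° (west) — crosses 180°.
Leg 4: +49.3° → +103.3°, shortest Δλ = 54.0° (east) — does not cross 180°.
Total crossings: 2.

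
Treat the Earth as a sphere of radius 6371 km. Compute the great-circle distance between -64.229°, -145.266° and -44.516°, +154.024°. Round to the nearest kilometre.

4277 km

Δλ = 154.024 − -145.266 = 299.290°; wrapped into (−180°, 180°]: -60.710°.
Δφ = -44.516 − -64.229 = 19.713°.
a = sin²(Δφ/2) + cos φ₁ · cos φ₂ · sin²(Δλ/2) = 0.108477.
c = 2·atan2(√a, √(1−a)) = 0.67125 rad → d = 6371·c ≈ 4276.52 km.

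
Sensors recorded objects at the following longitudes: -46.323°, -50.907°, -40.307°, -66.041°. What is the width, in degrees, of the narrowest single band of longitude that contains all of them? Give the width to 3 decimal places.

25.734°

Sort the longitudes: -66.041°, -50.907°, -46.323°, -40.307°.
Eastward gaps between consecutive values (wrapping around): 15.134°, 4.584°, 6.016°, 334.266°.
Largest gap = 334.266° ⇒ minimal covering band is its complement: 360° − 334.266° = 25.734°.
Band runs from -66.041° eastward to -40.307°.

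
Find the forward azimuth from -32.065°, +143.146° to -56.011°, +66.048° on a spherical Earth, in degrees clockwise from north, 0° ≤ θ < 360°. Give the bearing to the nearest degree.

221°

Δλ = 66.048 − 143.146 = -77.098°.
θ = atan2( sin Δλ · cos φ₂ , cos φ₁ · sin φ₂ − sin φ₁ · cos φ₂ · cos Δλ )
  = atan2(-0.54492, -0.63639) = -139.428° → normalised to [0°, 360°): 220.572°.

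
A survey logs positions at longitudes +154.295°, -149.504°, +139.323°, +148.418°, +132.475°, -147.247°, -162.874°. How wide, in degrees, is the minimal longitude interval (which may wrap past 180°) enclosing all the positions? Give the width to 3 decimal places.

80.278°

Sort the longitudes: -162.874°, -149.504°, -147.247°, +132.475°, +139.323°, +148.418°, +154.295°.
Eastward gaps between consecutive values (wrapping around): 13.370°, 2.257°, 279.722°, 6.848°, 9.095°, 5.877°, 42.831°.
Largest gap = 279.722° ⇒ minimal covering band is its complement: 360° − 279.722° = 80.278°.
Band runs from +132.475° eastward to -147.247°, crossing the antimeridian.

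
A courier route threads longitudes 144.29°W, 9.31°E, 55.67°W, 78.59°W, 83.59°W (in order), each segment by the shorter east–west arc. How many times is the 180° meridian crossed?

Leg 1: -144.29° → +9.31°, shortest Δλ = 153.6° (east) — does not cross 180°.
Leg 2: +9.31° → -55.67°, shortest Δλ = -64.98° (west) — does not cross 180°.
Leg 3: -55.67° → -78.59°, shortest Δλ = -22.92° (west) — does not cross 180°.
Leg 4: -78.59° → -83.59°, shortest Δλ = -5.0° (west) — does not cross 180°.
Total crossings: 0.

0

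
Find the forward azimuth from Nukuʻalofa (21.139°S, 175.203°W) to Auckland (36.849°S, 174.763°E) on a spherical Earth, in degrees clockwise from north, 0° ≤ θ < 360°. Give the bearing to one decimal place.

206.9°

Δλ = 174.763 − -175.203 = 349.966°; wrapped into (−180°, 180°]: -10.034°.
θ = atan2( sin Δλ · cos φ₂ , cos φ₁ · sin φ₂ − sin φ₁ · cos φ₂ · cos Δλ )
  = atan2(-0.13942, -0.27518) = -153.130° → normalised to [0°, 360°): 206.870°.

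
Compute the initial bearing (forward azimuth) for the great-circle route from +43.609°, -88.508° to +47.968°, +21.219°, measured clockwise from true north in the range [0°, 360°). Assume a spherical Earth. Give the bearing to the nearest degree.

42°

Δλ = 21.219 − -88.508 = 109.727°.
θ = atan2( sin Δλ · cos φ₂ , cos φ₁ · sin φ₂ − sin φ₁ · cos φ₂ · cos Δλ )
  = atan2(0.63025, 0.69369) = 42.257° → normalised to [0°, 360°): 42.257°.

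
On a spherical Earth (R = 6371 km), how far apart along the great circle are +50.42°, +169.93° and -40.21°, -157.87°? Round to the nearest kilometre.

10555 km

Δλ = -157.87 − 169.93 = -327.80°; wrapped into (−180°, 180°]: 32.20°.
Δφ = -40.21 − 50.42 = -90.63°.
a = sin²(Δφ/2) + cos φ₁ · cos φ₂ · sin²(Δλ/2) = 0.542918.
c = 2·atan2(√a, √(1−a)) = 1.65674 rad → d = 6371·c ≈ 10555.07 km.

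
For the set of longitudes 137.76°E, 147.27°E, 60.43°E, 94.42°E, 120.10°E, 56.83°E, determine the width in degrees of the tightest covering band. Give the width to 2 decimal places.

90.44°

Sort the longitudes: +56.83°, +60.43°, +94.42°, +120.10°, +137.76°, +147.27°.
Eastward gaps between consecutive values (wrapping around): 3.60°, 33.99°, 25.68°, 17.66°, 9.51°, 269.56°.
Largest gap = 269.56° ⇒ minimal covering band is its complement: 360° − 269.56° = 90.44°.
Band runs from +56.83° eastward to +147.27°.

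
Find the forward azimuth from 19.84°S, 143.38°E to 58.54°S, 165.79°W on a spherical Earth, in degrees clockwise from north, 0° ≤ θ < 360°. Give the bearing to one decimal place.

Δλ = -165.79 − 143.38 = -309.17°; wrapped into (−180°, 180°]: 50.83°.
θ = atan2( sin Δλ · cos φ₂ , cos φ₁ · sin φ₂ − sin φ₁ · cos φ₂ · cos Δλ )
  = atan2(0.40462, -0.69049) = 149.630° → normalised to [0°, 360°): 149.630°.

149.6°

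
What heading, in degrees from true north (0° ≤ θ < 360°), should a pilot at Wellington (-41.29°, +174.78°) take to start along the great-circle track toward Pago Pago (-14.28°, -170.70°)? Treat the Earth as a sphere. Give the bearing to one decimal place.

Δλ = -170.70 − 174.78 = -345.48°; wrapped into (−180°, 180°]: 14.52°.
θ = atan2( sin Δλ · cos φ₂ , cos φ₁ · sin φ₂ − sin φ₁ · cos φ₂ · cos Δλ )
  = atan2(0.24297, 0.43372) = 29.258° → normalised to [0°, 360°): 29.258°.

29.3°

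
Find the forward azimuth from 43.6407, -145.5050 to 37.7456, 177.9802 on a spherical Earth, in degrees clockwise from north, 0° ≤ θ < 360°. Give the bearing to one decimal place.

Δλ = 177.9802 − -145.5050 = 323.4852°; wrapped into (−180°, 180°]: -36.5148°.
θ = atan2( sin Δλ · cos φ₂ , cos φ₁ · sin φ₂ − sin φ₁ · cos φ₂ · cos Δλ )
  = atan2(-0.47051, 0.00441) = -89.462° → normalised to [0°, 360°): 270.538°.

270.5°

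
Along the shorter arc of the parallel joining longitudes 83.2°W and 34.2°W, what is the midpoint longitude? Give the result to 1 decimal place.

Signed shortest Δλ from -83.2° to -34.2° is +49.0°.
Midpoint longitude = -83.2° + (+49.0°)/2 = -83.2° + 24.5° = -58.7°.

58.7°W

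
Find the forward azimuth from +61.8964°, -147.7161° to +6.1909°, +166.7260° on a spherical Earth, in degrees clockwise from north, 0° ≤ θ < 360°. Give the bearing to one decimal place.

Δλ = 166.7260 − -147.7161 = 314.4421°; wrapped into (−180°, 180°]: -45.5579°.
θ = atan2( sin Δλ · cos φ₂ , cos φ₁ · sin φ₂ − sin φ₁ · cos φ₂ · cos Δλ )
  = atan2(-0.70979, -0.56323) = -128.432° → normalised to [0°, 360°): 231.568°.

231.6°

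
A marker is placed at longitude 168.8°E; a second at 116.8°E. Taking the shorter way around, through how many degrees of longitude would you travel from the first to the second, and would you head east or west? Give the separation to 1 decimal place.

Raw difference: 116.8 − 168.8 = -52.0°.
Normalise into (−180°, 180°]: -52.0° stays -52.0°.
Negative ⇒ the second point lies to the west; separation 52.0°.

52.0° west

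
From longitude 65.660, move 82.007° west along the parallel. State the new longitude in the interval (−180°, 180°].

-16.347°

Start at +65.660°; shift −82.007° → -16.347°.
-16.347° already lies in (−180°, 180°].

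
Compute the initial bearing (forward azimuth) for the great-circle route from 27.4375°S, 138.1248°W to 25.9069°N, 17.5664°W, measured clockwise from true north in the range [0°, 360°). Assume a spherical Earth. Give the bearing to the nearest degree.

Δλ = -17.5664 − -138.1248 = 120.5584°.
θ = atan2( sin Δλ · cos φ₂ , cos φ₁ · sin φ₂ − sin φ₁ · cos φ₂ · cos Δλ )
  = atan2(0.77457, 0.17704) = 77.126° → normalised to [0°, 360°): 77.126°.

77°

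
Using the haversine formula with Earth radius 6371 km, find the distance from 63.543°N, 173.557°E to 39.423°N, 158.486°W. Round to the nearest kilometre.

Δλ = -158.486 − 173.557 = -332.043°; wrapped into (−180°, 180°]: 27.957°.
Δφ = 39.423 − 63.543 = -24.120°.
a = sin²(Δφ/2) + cos φ₁ · cos φ₂ · sin²(Δλ/2) = 0.063736.
c = 2·atan2(√a, √(1−a)) = 0.51044 rad → d = 6371·c ≈ 3252.03 km.

3252 km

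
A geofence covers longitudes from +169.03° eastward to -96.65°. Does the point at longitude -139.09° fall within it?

Yes

Band width going east from +169.03° to -96.65°: ((-96.65 − 169.03) mod 360) = 94.32°.
Offset of -139.09° east of the west edge: ((-139.09 − 169.03) mod 360) = 51.88°.
51.88° ≤ 94.32° ⇒ inside.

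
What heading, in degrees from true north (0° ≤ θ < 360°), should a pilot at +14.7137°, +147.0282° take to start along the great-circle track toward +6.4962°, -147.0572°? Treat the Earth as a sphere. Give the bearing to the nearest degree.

90°

Δλ = -147.0572 − 147.0282 = -294.0854°; wrapped into (−180°, 180°]: 65.9146°.
θ = atan2( sin Δλ · cos φ₂ , cos φ₁ · sin φ₂ − sin φ₁ · cos φ₂ · cos Δλ )
  = atan2(0.90708, 0.00644) = 89.593° → normalised to [0°, 360°): 89.593°.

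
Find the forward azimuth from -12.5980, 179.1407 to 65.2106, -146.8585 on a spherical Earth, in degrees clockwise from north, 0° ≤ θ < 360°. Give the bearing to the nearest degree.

Δλ = -146.8585 − 179.1407 = -325.9992°; wrapped into (−180°, 180°]: 34.0008°.
θ = atan2( sin Δλ · cos φ₂ , cos φ₁ · sin φ₂ − sin φ₁ · cos φ₂ · cos Δλ )
  = atan2(0.23447, 0.96181) = 13.700° → normalised to [0°, 360°): 13.700°.

14°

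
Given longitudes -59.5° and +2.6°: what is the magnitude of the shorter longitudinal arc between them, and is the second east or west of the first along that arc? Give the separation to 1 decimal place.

Raw difference: 2.6 − -59.5 = 62.1°.
Normalise into (−180°, 180°]: 62.1° stays 62.1°.
Positive ⇒ the second point lies to the east; separation 62.1°.

62.1° east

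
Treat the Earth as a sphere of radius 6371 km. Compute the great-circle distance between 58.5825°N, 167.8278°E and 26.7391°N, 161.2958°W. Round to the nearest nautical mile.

2307 nmi

Δλ = -161.2958 − 167.8278 = -329.1236°; wrapped into (−180°, 180°]: 30.8764°.
Δφ = 26.7391 − 58.5825 = -31.8434°.
a = sin²(Δφ/2) + cos φ₁ · cos φ₂ · sin²(Δλ/2) = 0.108242.
c = 2·atan2(√a, √(1−a)) = 0.67049 rad → d = 6371·c ≈ 4271.70 km ≈ 2306.53 nmi.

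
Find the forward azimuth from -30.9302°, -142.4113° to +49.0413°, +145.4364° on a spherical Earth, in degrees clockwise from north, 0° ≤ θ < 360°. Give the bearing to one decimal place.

Δλ = 145.4364 − -142.4113 = 287.8477°; wrapped into (−180°, 180°]: -72.1523°.
θ = atan2( sin Δλ · cos φ₂ , cos φ₁ · sin φ₂ − sin φ₁ · cos φ₂ · cos Δλ )
  = atan2(-0.62397, 0.75106) = -39.719° → normalised to [0°, 360°): 320.281°.

320.3°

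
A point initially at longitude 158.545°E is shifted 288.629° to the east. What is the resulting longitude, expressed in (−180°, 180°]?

Start at +158.545°; shift +288.629° → +447.174°.
+447.174° lies outside (−180°, 180°]; subtract 360° → +87.174°.

87.174°E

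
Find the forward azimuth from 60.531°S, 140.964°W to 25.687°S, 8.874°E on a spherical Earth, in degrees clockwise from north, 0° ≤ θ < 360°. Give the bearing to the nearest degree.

153°

Δλ = 8.874 − -140.964 = 149.838°.
θ = atan2( sin Δλ · cos φ₂ , cos φ₁ · sin φ₂ − sin φ₁ · cos φ₂ · cos Δλ )
  = atan2(0.45279, -0.89160) = 153.076° → normalised to [0°, 360°): 153.076°.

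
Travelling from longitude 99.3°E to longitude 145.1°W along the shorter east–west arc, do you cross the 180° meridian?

Yes

Naïve |-145.1 − 99.3| = 244.4° > 180°, so the shorter arc goes the other way round — across 180°.
Signed shortest Δλ = ((-145.1 − 99.3 + 180) mod 360) − 180 = 115.6°.
Going east by 115.6° from +99.3° passes through 180° before reaching -145.1°.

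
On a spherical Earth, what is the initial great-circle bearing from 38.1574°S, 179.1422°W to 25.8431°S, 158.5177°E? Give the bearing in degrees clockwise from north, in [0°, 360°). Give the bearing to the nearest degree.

297°

Δλ = 158.5177 − -179.1422 = 337.6599°; wrapped into (−180°, 180°]: -22.3401°.
θ = atan2( sin Δλ · cos φ₂ , cos φ₁ · sin φ₂ − sin φ₁ · cos φ₂ · cos Δλ )
  = atan2(-0.34209, 0.17154) = -63.369° → normalised to [0°, 360°): 296.631°.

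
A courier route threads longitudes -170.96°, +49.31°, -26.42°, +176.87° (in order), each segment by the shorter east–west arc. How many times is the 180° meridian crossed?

Leg 1: -170.96° → +49.31°, shortest Δλ = -139.73° (west) — crosses 180°.
Leg 2: +49.31° → -26.42°, shortest Δλ = -75.73° (west) — does not cross 180°.
Leg 3: -26.42° → +176.87°, shortest Δλ = -156.71° (west) — crosses 180°.
Total crossings: 2.

2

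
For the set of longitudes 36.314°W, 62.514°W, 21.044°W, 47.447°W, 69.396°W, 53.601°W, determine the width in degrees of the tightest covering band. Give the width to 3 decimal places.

48.352°

Sort the longitudes: -69.396°, -62.514°, -53.601°, -47.447°, -36.314°, -21.044°.
Eastward gaps between consecutive values (wrapping around): 6.882°, 8.913°, 6.154°, 11.133°, 15.270°, 311.648°.
Largest gap = 311.648° ⇒ minimal covering band is its complement: 360° − 311.648° = 48.352°.
Band runs from -69.396° eastward to -21.044°.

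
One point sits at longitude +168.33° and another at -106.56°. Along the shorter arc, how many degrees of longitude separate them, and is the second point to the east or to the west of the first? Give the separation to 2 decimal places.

Raw difference: -106.56 − 168.33 = -274.89°.
Normalise into (−180°, 180°]: -274.89° + 360° = 85.11°.
Positive ⇒ the second point lies to the east; separation 85.11°.

85.11° east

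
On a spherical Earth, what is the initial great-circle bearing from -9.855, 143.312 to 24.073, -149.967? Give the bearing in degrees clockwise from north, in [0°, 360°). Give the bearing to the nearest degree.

Δλ = -149.967 − 143.312 = -293.279°; wrapped into (−180°, 180°]: 66.721°.
θ = atan2( sin Δλ · cos φ₂ , cos φ₁ · sin φ₂ − sin φ₁ · cos φ₂ · cos Δλ )
  = atan2(0.83870, 0.46364) = 61.066° → normalised to [0°, 360°): 61.066°.

61°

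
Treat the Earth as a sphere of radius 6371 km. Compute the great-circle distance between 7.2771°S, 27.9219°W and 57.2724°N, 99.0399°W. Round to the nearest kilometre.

Δλ = -99.0399 − -27.9219 = -71.1180°.
Δφ = 57.2724 − -7.2771 = 64.5495°.
a = sin²(Δφ/2) + cos φ₁ · cos φ₂ · sin²(Δλ/2) = 0.466503.
c = 2·atan2(√a, √(1−a)) = 1.50375 rad → d = 6371·c ≈ 9580.40 km.

9580 km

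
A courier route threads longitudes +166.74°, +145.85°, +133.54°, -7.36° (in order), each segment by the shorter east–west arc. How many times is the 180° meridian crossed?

Leg 1: +166.74° → +145.85°, shortest Δλ = -20.89° (west) — does not cross 180°.
Leg 2: +145.85° → +133.54°, shortest Δλ = -12.31° (west) — does not cross 180°.
Leg 3: +133.54° → -7.36°, shortest Δλ = -140.9° (west) — does not cross 180°.
Total crossings: 0.

0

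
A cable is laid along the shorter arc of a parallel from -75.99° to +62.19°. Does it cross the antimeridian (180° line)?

No

Signed shortest Δλ = ((62.19 − -75.99 + 180) mod 360) − 180 = 138.18°.
Going east by 138.18° from -75.99° reaches +62.19° without touching 180°.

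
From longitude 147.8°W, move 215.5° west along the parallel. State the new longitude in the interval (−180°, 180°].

Start at -147.8°; shift −215.5° → -363.3°.
-363.3° lies outside (−180°, 180°]; add 360° → -3.3°.

3.3°W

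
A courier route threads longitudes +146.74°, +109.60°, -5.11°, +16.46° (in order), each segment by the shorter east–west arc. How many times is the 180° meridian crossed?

0

Leg 1: +146.74° → +109.60°, shortest Δλ = -37.14° (west) — does not cross 180°.
Leg 2: +109.60° → -5.11°, shortest Δλ = -114.71° (west) — does not cross 180°.
Leg 3: -5.11° → +16.46°, shortest Δλ = 21.57° (east) — does not cross 180°.
Total crossings: 0.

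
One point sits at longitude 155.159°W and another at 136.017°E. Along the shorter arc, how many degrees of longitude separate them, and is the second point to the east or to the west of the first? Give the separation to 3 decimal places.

68.824° west

Raw difference: 136.017 − -155.159 = 291.176°.
Normalise into (−180°, 180°]: 291.176° − 360° = -68.824°.
Negative ⇒ the second point lies to the west; separation 68.824°.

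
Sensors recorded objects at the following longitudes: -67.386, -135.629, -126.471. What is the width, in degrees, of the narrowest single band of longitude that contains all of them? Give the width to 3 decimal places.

68.243°

Sort the longitudes: -135.629°, -126.471°, -67.386°.
Eastward gaps between consecutive values (wrapping around): 9.158°, 59.085°, 291.757°.
Largest gap = 291.757° ⇒ minimal covering band is its complement: 360° − 291.757° = 68.243°.
Band runs from -135.629° eastward to -67.386°.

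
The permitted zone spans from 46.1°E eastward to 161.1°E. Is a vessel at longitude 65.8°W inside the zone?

Band width going east from +46.1° to +161.1°: ((161.1 − 46.1) mod 360) = 115.0°.
Offset of -65.8° east of the west edge: ((-65.8 − 46.1) mod 360) = 248.1°.
248.1° > 115.0° ⇒ outside.

No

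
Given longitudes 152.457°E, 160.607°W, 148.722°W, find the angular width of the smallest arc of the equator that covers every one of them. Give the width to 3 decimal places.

Sort the longitudes: -160.607°, -148.722°, +152.457°.
Eastward gaps between consecutive values (wrapping around): 11.885°, 301.179°, 46.936°.
Largest gap = 301.179° ⇒ minimal covering band is its complement: 360° − 301.179° = 58.821°.
Band runs from +152.457° eastward to -148.722°, crossing the antimeridian.

58.821°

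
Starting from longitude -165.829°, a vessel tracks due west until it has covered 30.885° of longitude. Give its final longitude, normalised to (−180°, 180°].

+163.286°

Start at -165.829°; shift −30.885° → -196.714°.
-196.714° lies outside (−180°, 180°]; add 360° → +163.286°.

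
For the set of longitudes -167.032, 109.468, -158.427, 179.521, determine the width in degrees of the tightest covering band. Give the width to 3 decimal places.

92.105°

Sort the longitudes: -167.032°, -158.427°, +109.468°, +179.521°.
Eastward gaps between consecutive values (wrapping around): 8.605°, 267.895°, 70.053°, 13.447°.
Largest gap = 267.895° ⇒ minimal covering band is its complement: 360° − 267.895° = 92.105°.
Band runs from +109.468° eastward to -158.427°, crossing the antimeridian.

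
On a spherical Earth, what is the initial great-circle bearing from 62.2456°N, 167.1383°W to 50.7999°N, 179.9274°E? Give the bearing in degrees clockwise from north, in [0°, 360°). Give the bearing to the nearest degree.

218°

Δλ = 179.9274 − -167.1383 = 347.0657°; wrapped into (−180°, 180°]: -12.9343°.
θ = atan2( sin Δλ · cos φ₂ , cos φ₁ · sin φ₂ − sin φ₁ · cos φ₂ · cos Δλ )
  = atan2(-0.14147, -0.18425) = -142.482° → normalised to [0°, 360°): 217.518°.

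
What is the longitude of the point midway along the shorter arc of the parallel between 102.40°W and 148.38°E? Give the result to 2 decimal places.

157.01°W

Signed shortest Δλ from -102.40° to +148.38° is -109.22°.
Midpoint longitude = -102.40° + (-109.22°)/2 = -102.40° − 54.61° = -157.01°.
(The naïve average (-102.40 + +148.38)/2 = 22.99° is on the wrong side of the globe.)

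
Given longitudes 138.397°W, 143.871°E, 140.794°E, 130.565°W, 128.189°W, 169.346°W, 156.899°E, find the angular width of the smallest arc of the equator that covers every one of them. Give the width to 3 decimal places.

Sort the longitudes: -169.346°, -138.397°, -130.565°, -128.189°, +140.794°, +143.871°, +156.899°.
Eastward gaps between consecutive values (wrapping around): 30.949°, 7.832°, 2.376°, 268.983°, 3.077°, 13.028°, 33.755°.
Largest gap = 268.983° ⇒ minimal covering band is its complement: 360° − 268.983° = 91.017°.
Band runs from +140.794° eastward to -128.189°, crossing the antimeridian.

91.017°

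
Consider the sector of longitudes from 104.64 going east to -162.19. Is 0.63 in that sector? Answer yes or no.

Band width going east from +104.64° to -162.19°: ((-162.19 − 104.64) mod 360) = 93.17°.
Offset of +0.63° east of the west edge: ((0.63 − 104.64) mod 360) = 255.99°.
255.99° > 93.17° ⇒ outside.

No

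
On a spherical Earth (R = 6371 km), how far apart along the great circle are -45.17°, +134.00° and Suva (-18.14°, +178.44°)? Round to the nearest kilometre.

Δλ = 178.44 − 134.00 = 44.44°.
Δφ = -18.14 − -45.17 = 27.03°.
a = sin²(Δφ/2) + cos φ₁ · cos φ₂ · sin²(Δλ/2) = 0.150426.
c = 2·atan2(√a, √(1−a)) = 0.79659 rad → d = 6371·c ≈ 5075.08 km.

5075 km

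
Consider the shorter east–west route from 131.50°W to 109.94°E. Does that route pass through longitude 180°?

Naïve |109.94 − -131.50| = 241.44° > 180°, so the shorter arc goes the other way round — across 180°.
Signed shortest Δλ = ((109.94 − -131.50 + 180) mod 360) − 180 = -118.56°.
Going west by 118.56° from -131.50° passes through 180° before reaching +109.94°.

Yes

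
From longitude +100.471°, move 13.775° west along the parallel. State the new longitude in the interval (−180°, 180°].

Start at +100.471°; shift −13.775° → +86.696°.
+86.696° already lies in (−180°, 180°].

+86.696°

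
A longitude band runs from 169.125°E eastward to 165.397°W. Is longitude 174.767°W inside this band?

Band width going east from +169.125° to -165.397°: ((-165.397 − 169.125) mod 360) = 25.478°.
Offset of -174.767° east of the west edge: ((-174.767 − 169.125) mod 360) = 16.108°.
16.108° ≤ 25.478° ⇒ inside.

Yes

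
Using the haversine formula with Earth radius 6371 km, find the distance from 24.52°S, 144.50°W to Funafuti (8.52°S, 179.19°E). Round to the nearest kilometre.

4241 km

Δλ = 179.19 − -144.50 = 323.69°; wrapped into (−180°, 180°]: -36.31°.
Δφ = -8.52 − -24.52 = 16.00°.
a = sin²(Δφ/2) + cos φ₁ · cos φ₂ · sin²(Δλ/2) = 0.106726.
c = 2·atan2(√a, √(1−a)) = 0.66560 rad → d = 6371·c ≈ 4240.52 km.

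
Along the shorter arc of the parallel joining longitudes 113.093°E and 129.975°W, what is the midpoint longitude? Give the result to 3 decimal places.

171.559°E

Signed shortest Δλ from +113.093° to -129.975° is +116.932°.
Midpoint longitude = +113.093° + (+116.932°)/2 = +113.093° + 58.466° = +171.559°.
(The naïve average (+113.093 + -129.975)/2 = -8.441° is on the wrong side of the globe.)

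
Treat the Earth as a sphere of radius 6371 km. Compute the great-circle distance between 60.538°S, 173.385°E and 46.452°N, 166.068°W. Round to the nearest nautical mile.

6502 nmi

Δλ = -166.068 − 173.385 = -339.453°; wrapped into (−180°, 180°]: 20.547°.
Δφ = 46.452 − -60.538 = 106.990°.
a = sin²(Δφ/2) + cos φ₁ · cos φ₂ · sin²(Δλ/2) = 0.656881.
c = 2·atan2(√a, √(1−a)) = 1.88995 rad → d = 6371·c ≈ 12040.86 km ≈ 6501.55 nmi.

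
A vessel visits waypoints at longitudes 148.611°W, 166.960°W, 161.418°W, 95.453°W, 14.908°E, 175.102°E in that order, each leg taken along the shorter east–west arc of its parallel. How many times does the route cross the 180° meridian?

Leg 1: -148.611° → -166.960°, shortest Δλ = -18.349° (west) — does not cross 180°.
Leg 2: -166.960° → -161.418°, shortest Δλ = 5.542° (east) — does not cross 180°.
Leg 3: -161.418° → -95.453°, shortest Δλ = 65.965° (east) — does not cross 180°.
Leg 4: -95.453° → +14.908°, shortest Δλ = 110.361° (east) — does not cross 180°.
Leg 5: +14.908° → +175.102°, shortest Δλ = 160.194° (east) — does not cross 180°.
Total crossings: 0.

0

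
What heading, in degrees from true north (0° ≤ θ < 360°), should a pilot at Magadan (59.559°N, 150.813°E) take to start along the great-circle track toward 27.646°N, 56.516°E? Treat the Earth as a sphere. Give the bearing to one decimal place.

Δλ = 56.516 − 150.813 = -94.297°.
θ = atan2( sin Δλ · cos φ₂ , cos φ₁ · sin φ₂ − sin φ₁ · cos φ₂ · cos Δλ )
  = atan2(-0.88334, 0.29231) = -71.690° → normalised to [0°, 360°): 288.310°.

288.3°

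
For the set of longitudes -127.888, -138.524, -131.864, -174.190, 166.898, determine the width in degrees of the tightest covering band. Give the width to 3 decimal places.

Sort the longitudes: -174.190°, -138.524°, -131.864°, -127.888°, +166.898°.
Eastward gaps between consecutive values (wrapping around): 35.666°, 6.660°, 3.976°, 294.786°, 18.912°.
Largest gap = 294.786° ⇒ minimal covering band is its complement: 360° − 294.786° = 65.214°.
Band runs from +166.898° eastward to -127.888°, crossing the antimeridian.

65.214°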